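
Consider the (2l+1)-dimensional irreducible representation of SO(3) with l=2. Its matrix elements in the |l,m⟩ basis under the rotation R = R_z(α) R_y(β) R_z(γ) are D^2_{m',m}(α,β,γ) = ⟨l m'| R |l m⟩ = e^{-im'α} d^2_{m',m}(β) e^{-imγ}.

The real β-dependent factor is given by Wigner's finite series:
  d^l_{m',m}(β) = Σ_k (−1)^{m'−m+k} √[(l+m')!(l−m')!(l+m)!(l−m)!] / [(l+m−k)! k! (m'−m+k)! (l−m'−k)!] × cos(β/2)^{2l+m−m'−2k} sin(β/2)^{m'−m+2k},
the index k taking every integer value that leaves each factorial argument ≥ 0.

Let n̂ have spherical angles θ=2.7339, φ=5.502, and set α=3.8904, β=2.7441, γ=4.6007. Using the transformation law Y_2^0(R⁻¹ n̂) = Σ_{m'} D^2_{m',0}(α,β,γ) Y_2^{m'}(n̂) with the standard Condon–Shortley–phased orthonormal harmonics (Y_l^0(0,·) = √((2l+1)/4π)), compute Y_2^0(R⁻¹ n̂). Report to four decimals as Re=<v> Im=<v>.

Re=0.3526 Im=0.0000

Need the full column D^2_{m',0} for m'=−2..2 at α=3.8904, β=2.7441, γ=4.6007.
cos(β/2)=0.197440, sin(β/2)=0.980315
d^2_{-2,0}: single k=2 term ⇒ +0.091765;  D = +0.006710+0.091520i
d^2_{-1,0}: k∈[1..2] ⇒ +0.018482 -0.455626 = -0.437144;  D = +0.320209+0.297593i
d^2_{0,0}: k∈[0..2] ⇒ +0.001520 -0.149852 +0.923554 = +0.775221;  D = +0.775221+0.000000i
d^2_{1,0}: k∈[0..1] ⇒ -0.018482 +0.455626 = +0.437144;  D = -0.320209+0.297593i
d^2_{2,0}: single k=0 term ⇒ +0.091765;  D = +0.006710-0.091520i
Y_2^{m'}(θ=2.7339,φ=5.502) and Σ D·Y over m':
  (+0.0067+0.0915i)·(+0.0005+0.0607i)  (+0.3202+0.2976i)·(-0.1997-0.1980i)  (+0.7752+0.0000i)·(+0.4820+0.0000i)  (-0.3202+0.2976i)·(+0.1997-0.1980i)  (+0.0067-0.0915i)·(+0.0005-0.0607i)
Y_2^0(R⁻¹ n̂) = +0.352550+0.000000i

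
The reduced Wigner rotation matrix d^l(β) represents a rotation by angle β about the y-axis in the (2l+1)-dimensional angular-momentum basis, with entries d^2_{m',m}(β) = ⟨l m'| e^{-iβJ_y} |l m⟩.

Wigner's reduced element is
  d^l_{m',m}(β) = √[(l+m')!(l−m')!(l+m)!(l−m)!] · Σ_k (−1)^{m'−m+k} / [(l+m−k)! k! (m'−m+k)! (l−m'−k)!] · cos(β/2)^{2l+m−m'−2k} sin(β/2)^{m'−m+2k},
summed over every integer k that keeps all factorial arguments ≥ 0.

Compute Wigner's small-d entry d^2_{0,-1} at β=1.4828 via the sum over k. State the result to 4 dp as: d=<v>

d^2_{0,-1}(β=1.4828) via Wigner's sum:
With c≡cos(β/2)=0.737524 and s≡sin(β/2)=0.675321, N=[2·2·1·6]^{1/2}=4.898979
k: max(0,(-1)−(0))=0 … min(2+(-1),2−(0))=1
  k=0: (−1)^1·4.8990/(2)·0.7375^3·0.6753^1 = -0.663612
  k=1: (−1)^2·4.8990/(2)·0.7375^1·0.6753^3 = +0.556394
d^2_{0,-1}(1.4828) = -0.663612 +0.556394 = -0.107218

d=-0.1072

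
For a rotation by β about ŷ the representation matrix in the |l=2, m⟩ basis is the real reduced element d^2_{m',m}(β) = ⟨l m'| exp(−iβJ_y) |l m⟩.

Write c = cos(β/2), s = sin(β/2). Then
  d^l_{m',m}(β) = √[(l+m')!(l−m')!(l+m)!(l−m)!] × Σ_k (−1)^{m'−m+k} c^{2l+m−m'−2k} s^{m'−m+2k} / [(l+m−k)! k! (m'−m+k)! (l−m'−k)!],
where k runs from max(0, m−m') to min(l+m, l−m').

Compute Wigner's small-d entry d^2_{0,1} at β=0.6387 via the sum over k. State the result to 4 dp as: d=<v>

d^2_{0,1}(β=0.6387) via Wigner's sum:
With c≡cos(β/2)=0.949440 and s≡sin(β/2)=0.313949, N=[2·2·6·1]^{1/2}=4.898979
k∈{1,2} keeps every argument non-negative
  k=1: (−1)^0·4.8990/(2)·0.9494^3·0.3139^1 = +0.658169
  k=2: (−1)^1·4.8990/(2)·0.9494^1·0.3139^3 = -0.071965
d^2_{0,1}(0.6387) = +0.658169 -0.071965 = +0.586204

d=0.5862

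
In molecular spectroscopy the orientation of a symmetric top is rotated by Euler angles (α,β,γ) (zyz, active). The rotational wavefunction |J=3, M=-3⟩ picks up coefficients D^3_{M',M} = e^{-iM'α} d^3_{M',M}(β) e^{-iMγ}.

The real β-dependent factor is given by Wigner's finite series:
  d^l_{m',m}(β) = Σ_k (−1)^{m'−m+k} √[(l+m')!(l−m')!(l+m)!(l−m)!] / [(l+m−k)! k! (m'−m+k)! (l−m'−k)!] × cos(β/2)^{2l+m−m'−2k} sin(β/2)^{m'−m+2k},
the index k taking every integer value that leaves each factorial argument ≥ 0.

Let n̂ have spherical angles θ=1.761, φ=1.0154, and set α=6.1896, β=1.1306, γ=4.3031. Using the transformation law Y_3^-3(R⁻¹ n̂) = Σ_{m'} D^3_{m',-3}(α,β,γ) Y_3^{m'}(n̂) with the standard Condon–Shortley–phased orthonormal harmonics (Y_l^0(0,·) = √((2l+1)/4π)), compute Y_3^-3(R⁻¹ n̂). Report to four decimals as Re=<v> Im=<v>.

Need the full column D^3_{m',-3} for m'=−3..3 at α=6.1896, β=1.1306, γ=4.3031.
cos(β/2)=0.844428, sin(β/2)=0.535669
d^3_{-3,-3}: single k=0 term ⇒ +0.362556;  D = +0.361856+0.022527i
d^3_{-2,-3}: single k=0 term ⇒ -0.563359;  D = -0.556539-0.087394i
d^3_{-1,-3}: single k=0 term ⇒ +0.565053;  D = +0.547579+0.139437i
d^3_{0,-3}: single k=0 term ⇒ -0.413897;  D = -0.389798-0.139172i
d^3_{1,-3}: single k=0 term ⇒ +0.227383;  D = +0.206061+0.096134i
d^3_{2,-3}: single k=0 term ⇒ -0.091227;  D = -0.078706-0.046126i
d^3_{3,-3}: single k=0 term ⇒ +0.023625;  D = +0.019178+0.013798i
Y_3^{m'}(θ=1.761,φ=1.0154) and Σ D·Y over m':
  (+0.3619+0.0225i)·(-0.3933-0.0376i)  (-0.5565-0.0874i)·(+0.0827+0.1669i)  (+0.5476+0.1394i)·(-0.1374+0.2215i)  (-0.3898-0.1392i)·(+0.1990+0.0000i)  (+0.2061+0.0961i)·(+0.1374+0.2215i)  (-0.0787-0.0461i)·(+0.0827-0.1669i)  (+0.0192+0.0138i)·(+0.3933-0.0376i)
Y_3^-3(R⁻¹ n̂) = -0.355740+0.024663i

Re=-0.3557 Im=0.0247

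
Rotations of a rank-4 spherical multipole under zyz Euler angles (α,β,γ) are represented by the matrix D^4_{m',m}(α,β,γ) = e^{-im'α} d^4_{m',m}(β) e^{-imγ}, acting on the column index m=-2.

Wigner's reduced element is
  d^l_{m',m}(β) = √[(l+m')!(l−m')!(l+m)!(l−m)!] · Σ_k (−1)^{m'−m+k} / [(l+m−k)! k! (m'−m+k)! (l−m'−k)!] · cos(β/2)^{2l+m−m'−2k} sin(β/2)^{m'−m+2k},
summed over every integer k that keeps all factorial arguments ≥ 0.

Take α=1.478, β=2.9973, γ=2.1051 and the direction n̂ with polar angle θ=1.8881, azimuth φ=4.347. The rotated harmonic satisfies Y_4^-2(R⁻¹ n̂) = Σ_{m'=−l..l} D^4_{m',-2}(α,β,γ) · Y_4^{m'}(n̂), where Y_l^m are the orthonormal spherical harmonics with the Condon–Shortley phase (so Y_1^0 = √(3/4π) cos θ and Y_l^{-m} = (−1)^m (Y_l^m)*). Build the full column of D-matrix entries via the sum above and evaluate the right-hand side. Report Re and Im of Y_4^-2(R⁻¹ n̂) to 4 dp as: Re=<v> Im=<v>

Need the full column D^4_{m',-2} for m'=−4..4 at α=1.478, β=2.9973, γ=2.1051.
cos(β/2)=0.072084, sin(β/2)=0.997399
d^4_{-4,-2}: single k=2 term ⇒ +0.000001;  D = -0.000001-0.000000i
d^4_{-3,-2}: k∈[1..2] ⇒ +0.000000 -0.000022 = -0.000022;  D = +0.000015-0.000015i
d^4_{-2,-2}: k∈[0..2] ⇒ +0.000000 -0.000002 +0.000401 = +0.000399;  D = +0.000253+0.000308i
d^4_{-1,-2}: k∈[0..2] ⇒ -0.000000 +0.000041 -0.005228 = -0.005188;  D = -0.004296+0.002908i
d^4_{0,-2}: k∈[0..2] ⇒ +0.000001 -0.000676 +0.048530 = +0.047855;  D = -0.023035-0.041947i
d^4_{1,-2}: k∈[0..2] ⇒ -0.000027 +0.007843 -0.300300 = -0.292484;  D = +0.268314-0.116424i
d^4_{2,-2}: k∈[0..2] ⇒ +0.000401 -0.061386 +0.979377 = +0.918392;  D = +0.285927+0.872749i
d^4_{3,-2}: k∈[0..1] ⇒ -0.004150 +0.264839 = +0.260689;  D = +0.254188-0.057857i
d^4_{4,-2}: single k=0 term ⇒ +0.027069;  D = -0.003536-0.026837i
Y_4^{m'}(θ=1.8881,φ=4.347) and Σ D·Y over m':
  (-0.0000-0.0000i)·(+0.0393+0.3584i)  (+0.0000-0.0000i)·(-0.2979+0.1531i)  (+0.0003+0.0003i)·(+0.0716+0.0642i)  (-0.0043+0.0029i)·(-0.1162+0.3037i)  (-0.0230-0.0419i)·(+0.0435+0.0000i)  (+0.2683-0.1164i)·(+0.1162+0.3037i)  (+0.2859+0.8727i)·(+0.0716-0.0642i)  (+0.2542-0.0579i)·(+0.2979+0.1531i)  (-0.0035-0.0268i)·(+0.0393-0.3584i)
Y_4^-2(R⁻¹ n̂) = +0.216474+0.130576i

Re=0.2165 Im=0.1306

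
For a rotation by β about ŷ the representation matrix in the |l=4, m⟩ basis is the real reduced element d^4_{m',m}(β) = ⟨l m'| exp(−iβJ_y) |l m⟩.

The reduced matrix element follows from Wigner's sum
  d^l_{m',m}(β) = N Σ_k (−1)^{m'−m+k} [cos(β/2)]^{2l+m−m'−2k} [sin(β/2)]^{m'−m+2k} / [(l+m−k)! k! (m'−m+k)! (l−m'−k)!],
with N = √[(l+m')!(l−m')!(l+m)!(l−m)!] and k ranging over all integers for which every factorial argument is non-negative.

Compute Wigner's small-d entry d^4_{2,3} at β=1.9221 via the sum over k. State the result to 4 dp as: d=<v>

d=-0.3189

d^4_{2,3}(β=1.9221) via Wigner's sum:
With c≡cos(β/2)=0.572660 and s≡sin(β/2)=0.819793, N=[720·2·5040·1]^{1/2}=2693.993318
Admissible k: 1..2 (factorial args all ≥0)
  k=1: (−1)^0·2693.9933/(720)·0.5727^7·0.8198^1 = +0.061950
  k=2: (−1)^1·2693.9933/(240)·0.5727^5·0.8198^3 = -0.380874
d^4_{2,3}(1.9221) = +0.061950 -0.380874 = -0.318923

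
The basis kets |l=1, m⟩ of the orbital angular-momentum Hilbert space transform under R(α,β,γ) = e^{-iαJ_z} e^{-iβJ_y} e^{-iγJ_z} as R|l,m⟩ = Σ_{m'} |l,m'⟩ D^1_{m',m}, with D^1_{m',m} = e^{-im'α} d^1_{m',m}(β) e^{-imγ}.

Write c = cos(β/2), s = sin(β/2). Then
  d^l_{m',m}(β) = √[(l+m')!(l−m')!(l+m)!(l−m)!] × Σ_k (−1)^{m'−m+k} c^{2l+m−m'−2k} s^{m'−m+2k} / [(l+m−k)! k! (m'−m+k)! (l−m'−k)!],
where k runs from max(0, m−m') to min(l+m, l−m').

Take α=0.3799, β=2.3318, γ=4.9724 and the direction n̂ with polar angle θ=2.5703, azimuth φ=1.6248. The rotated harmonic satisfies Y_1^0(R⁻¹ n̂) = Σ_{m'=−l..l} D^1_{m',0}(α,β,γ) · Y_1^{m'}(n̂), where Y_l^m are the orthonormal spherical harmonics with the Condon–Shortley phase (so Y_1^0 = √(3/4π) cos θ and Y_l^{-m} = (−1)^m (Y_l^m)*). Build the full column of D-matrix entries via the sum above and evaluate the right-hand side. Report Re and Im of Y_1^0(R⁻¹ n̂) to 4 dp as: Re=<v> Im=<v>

Need the full column D^1_{m',0} for m'=−1..1 at α=0.3799, β=2.3318, γ=4.9724.
cos(β/2)=0.393923, sin(β/2)=0.919143
d^1_{-1,0}: single k=1 term ⇒ +0.512047;  D = +0.475539+0.189881i
d^1_{0,0}: k∈[0..1] ⇒ +0.155176 -0.844824 = -0.689649;  D = -0.689649+0.000000i
d^1_{1,0}: single k=0 term ⇒ -0.512047;  D = -0.475539+0.189881i
Y_1^{m'}(θ=2.5703,φ=1.6248) and Σ D·Y over m':
  (+0.4755+0.1899i)·(-0.0101-0.1865i)  (-0.6896+0.0000i)·(-0.4110+0.0000i)  (-0.4755+0.1899i)·(+0.0101-0.1865i)
Y_1^0(R⁻¹ n̂) = +0.344707+0.000000i

Re=0.3447 Im=0.0000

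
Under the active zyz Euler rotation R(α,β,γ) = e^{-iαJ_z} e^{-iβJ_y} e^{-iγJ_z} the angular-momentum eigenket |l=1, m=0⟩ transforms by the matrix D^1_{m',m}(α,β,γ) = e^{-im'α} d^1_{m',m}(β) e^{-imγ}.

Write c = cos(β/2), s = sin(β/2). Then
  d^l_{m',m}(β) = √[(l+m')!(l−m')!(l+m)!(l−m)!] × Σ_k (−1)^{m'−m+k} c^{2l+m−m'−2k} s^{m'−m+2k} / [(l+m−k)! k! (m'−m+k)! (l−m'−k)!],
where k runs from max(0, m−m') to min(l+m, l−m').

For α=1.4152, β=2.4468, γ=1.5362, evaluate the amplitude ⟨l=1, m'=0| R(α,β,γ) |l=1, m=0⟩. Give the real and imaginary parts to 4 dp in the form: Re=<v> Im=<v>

D^1_{0,0}(1.4152,2.4468,1.5362) = e^{-i·0·1.4152}·d^1_{0,0}(2.4468)·e^{-i·0·1.5362}. Compute d first:
c=cos(2.4468/2)=0.340451, s=sin(2.4468/2)=0.940262; N=√[1·1·1·1]=1.000000
k: max(0,(0)−(0))=0 … min(1+(0),1−(0))=1
  k=0: (−1)^0·1.0000/(1)·0.3405^2·0.9403^0 = +0.115907
  k=1: (−1)^1·1.0000/(1)·0.3405^0·0.9403^2 = -0.884093
d^1_{0,0}(2.4468) = +0.115907 -0.884093 = -0.768186
Attach z-rotation phases: D = e^{-i(0)(1.4152)}·(-0.768186)·e^{-i(0)(1.5362)} = -0.768186+0.000000i

Re=-0.7682 Im=0.0000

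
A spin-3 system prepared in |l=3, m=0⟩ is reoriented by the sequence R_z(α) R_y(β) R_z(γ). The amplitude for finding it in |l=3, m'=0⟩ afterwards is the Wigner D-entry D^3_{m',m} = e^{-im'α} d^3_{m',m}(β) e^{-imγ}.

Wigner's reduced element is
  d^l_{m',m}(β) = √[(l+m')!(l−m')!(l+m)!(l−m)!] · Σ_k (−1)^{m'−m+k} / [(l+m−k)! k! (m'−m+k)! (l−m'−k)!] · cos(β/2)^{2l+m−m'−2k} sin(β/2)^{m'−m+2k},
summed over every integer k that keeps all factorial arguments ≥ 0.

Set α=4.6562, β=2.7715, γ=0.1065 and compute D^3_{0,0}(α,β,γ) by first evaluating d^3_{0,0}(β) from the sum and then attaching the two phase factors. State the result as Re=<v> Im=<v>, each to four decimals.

Re=-0.6274 Im=0.0000

Split into d^3_{0,0}(β=2.7715) × two z-phases.
With c≡cos(β/2)=0.183992 and s≡sin(β/2)=0.982928, N=[6·6·6·6]^{1/2}=36.000000
Admissible k: 0..3 (factorial args all ≥0)
  k=0: (−1)^0·36.0000/(36)·0.1840^6·0.9829^0 = +0.000039
  k=1: (−1)^1·36.0000/(4)·0.1840^4·0.9829^2 = -0.009965
  k=2: (−1)^2·36.0000/(4)·0.1840^2·0.9829^4 = +0.284398
  k=3: (−1)^3·36.0000/(36)·0.1840^0·0.9829^6 = -0.901840
d^3_{0,0}(2.7715) = +0.000039 -0.009965 +0.284398 -0.901840 = -0.627368
Attach z-rotation phases: D = e^{-i(0)(4.6562)}·(-0.627368)·e^{-i(0)(0.1065)} = -0.627368+0.000000i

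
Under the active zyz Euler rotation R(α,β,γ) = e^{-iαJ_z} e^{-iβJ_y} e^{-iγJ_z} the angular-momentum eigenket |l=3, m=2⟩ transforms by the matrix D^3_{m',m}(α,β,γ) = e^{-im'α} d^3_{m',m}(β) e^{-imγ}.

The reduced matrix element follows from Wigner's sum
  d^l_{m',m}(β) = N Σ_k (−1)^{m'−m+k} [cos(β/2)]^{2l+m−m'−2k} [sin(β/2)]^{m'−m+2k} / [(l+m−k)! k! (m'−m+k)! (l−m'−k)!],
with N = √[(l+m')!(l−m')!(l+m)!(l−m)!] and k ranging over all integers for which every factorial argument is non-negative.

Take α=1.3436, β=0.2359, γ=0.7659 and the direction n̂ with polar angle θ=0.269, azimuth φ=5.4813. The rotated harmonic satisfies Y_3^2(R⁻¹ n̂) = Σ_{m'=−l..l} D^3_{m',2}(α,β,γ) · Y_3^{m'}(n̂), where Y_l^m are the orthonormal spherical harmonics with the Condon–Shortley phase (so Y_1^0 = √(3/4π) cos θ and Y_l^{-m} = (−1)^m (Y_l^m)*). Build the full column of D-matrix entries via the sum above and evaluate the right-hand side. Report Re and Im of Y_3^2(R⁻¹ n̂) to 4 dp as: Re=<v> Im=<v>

Re=0.1536 Im=-0.0717

Need the full column D^3_{m',2} for m'=−3..3 at α=1.3436, β=0.2359, γ=0.7659.
cos(β/2)=0.993052, sin(β/2)=0.117677
d^3_{-3,2}: single k=5 term ⇒ +0.000055;  D = -0.000044+0.000033i
d^3_{-2,2}: k∈[4..5] ⇒ +0.000946 -0.000003 = +0.000943;  D = +0.000380+0.000863i
d^3_{-1,2}: k∈[3..4] ⇒ +0.010093 -0.000071 = +0.010022;  D = +0.009845-0.001875i
d^3_{0,2}: k∈[2..3] ⇒ +0.073761 -0.001036 = +0.072726;  D = +0.002835-0.072670i
d^3_{1,2}: k∈[1..2] ⇒ +0.359377 -0.010093 = +0.349284;  D = -0.336982-0.091883i
d^3_{2,2}: k∈[0..1] ⇒ +0.959029 -0.067335 = +0.891695;  D = -0.422318+0.785345i
d^3_{3,2}: single k=0 term ⇒ -0.278372;  D = -0.209174-0.183677i
Y_3^{m'}(θ=0.269,φ=5.4813) and Σ D·Y over m':
  (-0.0000+0.0000i)·(-0.0058+0.0053i)  (+0.0004+0.0009i)·(-0.0023+0.0696i)  (+0.0098-0.0019i)·(+0.2178+0.2251i)  (+0.0028-0.0727i)·(+0.5925+0.0000i)  (-0.3370-0.0919i)·(-0.2178+0.2251i)  (-0.4223+0.7853i)·(-0.0023-0.0696i)  (-0.2092-0.1837i)·(+0.0058+0.0053i)
Y_3^2(R⁻¹ n̂) = +0.153608-0.071662i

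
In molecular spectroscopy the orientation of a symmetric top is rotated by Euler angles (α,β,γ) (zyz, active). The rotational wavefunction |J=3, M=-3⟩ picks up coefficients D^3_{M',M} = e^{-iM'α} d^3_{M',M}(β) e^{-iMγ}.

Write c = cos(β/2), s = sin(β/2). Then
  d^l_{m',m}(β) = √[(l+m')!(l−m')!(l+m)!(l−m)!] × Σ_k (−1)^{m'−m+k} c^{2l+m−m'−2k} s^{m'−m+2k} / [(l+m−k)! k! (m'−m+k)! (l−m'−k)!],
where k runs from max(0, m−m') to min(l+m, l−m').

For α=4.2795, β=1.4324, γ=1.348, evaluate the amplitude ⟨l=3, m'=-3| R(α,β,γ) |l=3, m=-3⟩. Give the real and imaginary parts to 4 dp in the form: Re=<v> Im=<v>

D^3_{-3,-3}(4.2795,1.4324,1.348) = e^{-i·-3·4.2795}·d^3_{-3,-3}(1.4324)·e^{-i·-3·1.348}. Compute d first:
With c≡cos(β/2)=0.754306 and s≡sin(β/2)=0.656523, N=[1·720·1·720]^{1/2}=720.000000
Admissible k: 0..0 (factorial args all ≥0)
  k=0: (−1)^0·720.0000/(720)·0.7543^6·0.6565^0 = +0.184198
d^3_{-3,-3}(1.4324) = +0.184198
Attach z-rotation phases: D = e^{-i(-3)(4.2795)}·(+0.184198)·e^{-i(-3)(1.348)} = -0.071095-0.169925i

Re=-0.0711 Im=-0.1699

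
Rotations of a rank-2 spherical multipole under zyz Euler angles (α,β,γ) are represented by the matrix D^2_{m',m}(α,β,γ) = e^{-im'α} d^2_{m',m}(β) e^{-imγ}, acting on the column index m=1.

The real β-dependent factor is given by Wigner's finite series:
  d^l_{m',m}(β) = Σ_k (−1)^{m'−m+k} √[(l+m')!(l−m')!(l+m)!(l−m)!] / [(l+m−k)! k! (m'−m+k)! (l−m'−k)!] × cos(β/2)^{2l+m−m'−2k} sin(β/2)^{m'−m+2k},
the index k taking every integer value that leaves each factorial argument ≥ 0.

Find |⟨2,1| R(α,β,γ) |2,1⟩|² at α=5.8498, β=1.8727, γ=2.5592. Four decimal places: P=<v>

D^2_{1,1}(5.8498,1.8727,2.5592) = e^{-i·1·5.8498}·d^2_{1,1}(1.8727)·e^{-i·1·2.5592}. Compute d first:
Half-angle: c=0.592732, s=0.805400. N=√(6·1·6·1)=6.000000
The bounds max(0,m−m')=0 and min(l+m,l−m')=1 give 2 terms
  k=0: (−1)^0·6.0000/(6)·0.5927^4·0.8054^0 = +0.123433
  k=1: (−1)^1·6.0000/(2)·0.5927^2·0.8054^2 = -0.683692
d^2_{1,1}(1.8727) = +0.123433 -0.683692 = -0.560259
|D^2_{1,1}|² = |d^2_{1,1}(β)|² = (-0.560259)² = 0.313890 (the z-rotation phases have unit modulus)

P=0.3139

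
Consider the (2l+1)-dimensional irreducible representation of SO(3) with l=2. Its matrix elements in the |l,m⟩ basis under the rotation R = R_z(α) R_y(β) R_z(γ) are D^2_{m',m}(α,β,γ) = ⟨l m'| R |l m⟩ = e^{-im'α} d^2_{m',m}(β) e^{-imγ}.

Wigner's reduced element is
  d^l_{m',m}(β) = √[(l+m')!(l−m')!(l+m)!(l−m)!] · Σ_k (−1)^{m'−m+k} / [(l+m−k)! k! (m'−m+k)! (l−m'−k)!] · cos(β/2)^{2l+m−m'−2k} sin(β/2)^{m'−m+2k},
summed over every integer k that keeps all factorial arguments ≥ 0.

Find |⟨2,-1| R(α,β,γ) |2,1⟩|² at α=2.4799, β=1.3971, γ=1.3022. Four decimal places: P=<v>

P=0.3097

Split into d^2_{-1,1}(β=1.3971) × two z-phases.
Half-angle: c=0.765775, s=0.643108. N=√(1·6·6·1)=6.000000
The bounds max(0,m−m')=2 and min(l+m,l−m')=3 give 2 terms
  k=2: (−1)^0·6.0000/(2)·0.7658^2·0.6431^2 = +0.727599
  k=3: (−1)^1·6.0000/(6)·0.7658^0·0.6431^4 = -0.171055
d^2_{-1,1}(1.3971) = +0.727599 -0.171055 = +0.556544
|D^2_{-1,1}|² = |d^2_{-1,1}(β)|² = (+0.556544)² = 0.309741 (the z-rotation phases have unit modulus)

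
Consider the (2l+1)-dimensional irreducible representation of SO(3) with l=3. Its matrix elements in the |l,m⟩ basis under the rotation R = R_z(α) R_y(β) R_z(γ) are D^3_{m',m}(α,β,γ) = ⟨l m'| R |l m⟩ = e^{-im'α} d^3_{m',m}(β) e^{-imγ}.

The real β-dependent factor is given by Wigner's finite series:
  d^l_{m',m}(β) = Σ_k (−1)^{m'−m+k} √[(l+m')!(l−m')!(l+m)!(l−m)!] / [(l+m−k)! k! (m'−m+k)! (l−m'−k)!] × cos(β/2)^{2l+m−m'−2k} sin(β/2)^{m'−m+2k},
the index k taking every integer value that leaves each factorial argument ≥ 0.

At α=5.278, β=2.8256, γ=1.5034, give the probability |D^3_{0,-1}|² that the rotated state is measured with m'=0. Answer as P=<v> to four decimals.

P=0.2240

Split into d^3_{0,-1}(β=2.8256) × two z-phases.
With c≡cos(β/2)=0.157340 and s≡sin(β/2)=0.987545, N=[6·6·2·24]^{1/2}=41.569219
The bounds max(0,m−m')=0 and min(l+m,l−m')=2 give 3 terms
  k=0: (−1)^1·41.5692/(12)·0.1573^5·0.9875^1 = -0.000330
  k=1: (−1)^2·41.5692/(4)·0.1573^3·0.9875^3 = +0.038985
  k=2: (−1)^3·41.5692/(12)·0.1573^1·0.9875^5 = -0.511932
d^3_{0,-1}(2.8256) = -0.000330 +0.038985 -0.511932 = -0.473277
|D^3_{0,-1}|² = |d^3_{0,-1}(β)|² = (-0.473277)² = 0.223991 (the z-rotation phases have unit modulus)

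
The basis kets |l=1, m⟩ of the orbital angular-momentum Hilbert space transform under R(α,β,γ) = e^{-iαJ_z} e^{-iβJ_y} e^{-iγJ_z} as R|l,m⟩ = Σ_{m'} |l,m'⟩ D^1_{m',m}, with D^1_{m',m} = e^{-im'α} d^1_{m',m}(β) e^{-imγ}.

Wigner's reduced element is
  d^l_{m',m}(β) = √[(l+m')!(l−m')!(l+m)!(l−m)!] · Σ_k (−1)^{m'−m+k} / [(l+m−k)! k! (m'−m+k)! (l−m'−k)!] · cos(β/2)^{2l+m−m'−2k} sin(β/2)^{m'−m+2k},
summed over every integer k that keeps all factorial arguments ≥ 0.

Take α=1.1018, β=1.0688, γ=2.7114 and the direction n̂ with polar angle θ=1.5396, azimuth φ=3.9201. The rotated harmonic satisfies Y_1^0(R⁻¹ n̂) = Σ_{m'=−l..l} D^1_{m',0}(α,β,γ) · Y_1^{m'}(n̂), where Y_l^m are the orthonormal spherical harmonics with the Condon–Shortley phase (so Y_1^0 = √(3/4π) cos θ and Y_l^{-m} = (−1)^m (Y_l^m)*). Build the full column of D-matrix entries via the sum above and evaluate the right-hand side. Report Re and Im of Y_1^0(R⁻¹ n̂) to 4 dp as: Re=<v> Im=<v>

Re=-0.3986 Im=0.0000

Need the full column D^1_{m',0} for m'=−1..1 at α=1.1018, β=1.0688, γ=2.7114.
cos(β/2)=0.860574, sin(β/2)=0.509325
d^1_{-1,0}: single k=1 term ⇒ +0.619867;  D = +0.280174+0.552935i
d^1_{0,0}: k∈[0..1] ⇒ +0.740588 -0.259412 = +0.481177;  D = +0.481177+0.000000i
d^1_{1,0}: single k=0 term ⇒ -0.619867;  D = -0.280174+0.552935i
Y_1^{m'}(θ=1.5396,φ=3.9201) and Σ D·Y over m':
  (+0.2802+0.5529i)·(-0.2459+0.2425i)  (+0.4812+0.0000i)·(+0.0152+0.0000i)  (-0.2802+0.5529i)·(+0.2459+0.2425i)
Y_1^0(R⁻¹ n̂) = -0.398600+0.000000i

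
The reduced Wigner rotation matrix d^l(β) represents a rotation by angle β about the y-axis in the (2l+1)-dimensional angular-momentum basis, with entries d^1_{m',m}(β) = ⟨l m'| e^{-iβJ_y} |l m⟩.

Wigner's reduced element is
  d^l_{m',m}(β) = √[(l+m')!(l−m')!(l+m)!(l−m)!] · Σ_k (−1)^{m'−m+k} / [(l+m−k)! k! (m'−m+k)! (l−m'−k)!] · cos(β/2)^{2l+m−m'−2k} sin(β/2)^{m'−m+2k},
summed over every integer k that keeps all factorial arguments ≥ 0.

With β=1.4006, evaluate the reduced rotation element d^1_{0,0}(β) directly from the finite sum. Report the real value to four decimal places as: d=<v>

d^1_{0,0}(β=1.4006) via Wigner's sum:
Half-angle: c=0.764649, s=0.644447. N=√(1·1·1·1)=1.000000
Admissible k: 0..1 (factorial args all ≥0)
  k=0: (−1)^0·1.0000/(1)·0.7646^2·0.6444^0 = +0.584688
  k=1: (−1)^1·1.0000/(1)·0.7646^0·0.6444^2 = -0.415312
d^1_{0,0}(1.4006) = +0.584688 -0.415312 = +0.169376

d=0.1694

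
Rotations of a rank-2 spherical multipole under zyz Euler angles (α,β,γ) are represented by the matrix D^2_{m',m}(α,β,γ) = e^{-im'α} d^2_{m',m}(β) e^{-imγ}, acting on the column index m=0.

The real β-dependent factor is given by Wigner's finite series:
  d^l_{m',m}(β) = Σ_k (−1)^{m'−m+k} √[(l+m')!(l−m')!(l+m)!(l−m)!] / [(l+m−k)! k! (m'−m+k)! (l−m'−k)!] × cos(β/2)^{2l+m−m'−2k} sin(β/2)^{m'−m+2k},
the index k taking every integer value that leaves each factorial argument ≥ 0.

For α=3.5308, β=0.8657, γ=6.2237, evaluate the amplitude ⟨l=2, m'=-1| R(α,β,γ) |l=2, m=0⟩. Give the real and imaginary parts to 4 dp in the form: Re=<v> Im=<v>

First d^2_{-1,0}(β=0.8657), then the phase factors e^{-i(-1)α} and e^{-i(0)γ}:
With c≡cos(β/2)=0.907774 and s≡sin(β/2)=0.419460, N=[1·6·2·2]^{1/2}=4.898979
k∈{1,2} keeps every argument non-negative
  k=1: (−1)^0·4.8990/(2)·0.9078^3·0.4195^1 = +0.768598
  k=2: (−1)^1·4.8990/(2)·0.9078^1·0.4195^3 = -0.164106
d^2_{-1,0}(0.8657) = +0.768598 -0.164106 = +0.604492
D = (-0.925210-0.379455i)·(+0.604492)·(+1.000000+0.000000i) = -0.559282-0.229378i

Re=-0.5593 Im=-0.2294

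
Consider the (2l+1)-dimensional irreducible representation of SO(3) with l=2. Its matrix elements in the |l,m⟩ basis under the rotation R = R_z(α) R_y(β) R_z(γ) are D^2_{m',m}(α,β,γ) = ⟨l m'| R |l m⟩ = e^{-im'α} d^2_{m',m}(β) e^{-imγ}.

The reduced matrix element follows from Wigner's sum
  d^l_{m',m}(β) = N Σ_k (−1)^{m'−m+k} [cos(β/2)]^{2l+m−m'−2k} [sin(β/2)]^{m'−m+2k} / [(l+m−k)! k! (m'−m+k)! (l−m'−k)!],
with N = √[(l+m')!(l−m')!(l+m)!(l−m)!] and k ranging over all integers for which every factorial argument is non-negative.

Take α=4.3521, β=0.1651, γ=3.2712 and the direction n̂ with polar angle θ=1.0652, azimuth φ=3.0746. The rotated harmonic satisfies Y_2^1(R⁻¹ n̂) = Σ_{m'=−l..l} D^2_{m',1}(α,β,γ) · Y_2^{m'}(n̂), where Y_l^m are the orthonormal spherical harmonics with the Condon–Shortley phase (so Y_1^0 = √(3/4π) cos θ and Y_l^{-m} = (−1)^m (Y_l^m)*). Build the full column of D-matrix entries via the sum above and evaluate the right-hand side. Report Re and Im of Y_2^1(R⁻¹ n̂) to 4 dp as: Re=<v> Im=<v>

Need the full column D^2_{m',1} for m'=−2..2 at α=4.3521, β=0.1651, γ=3.2712.
cos(β/2)=0.996595, sin(β/2)=0.082456
d^2_{-2,1}: single k=3 term ⇒ +0.001117;  D = +0.000737-0.000840i
d^2_{-1,1}: k∈[2..3] ⇒ +0.020258 -0.000046 = +0.020212;  D = +0.009511+0.017835i
d^2_{0,1}: k∈[1..2] ⇒ +0.199919 -0.001369 = +0.198551;  D = -0.196886+0.025662i
d^2_{1,1}: k∈[0..1] ⇒ +0.986448 -0.020258 = +0.966190;  D = +0.220911-0.940596i
d^2_{2,1}: single k=0 term ⇒ -0.163234;  D = -0.135549-0.090948i
Y_2^{m'}(θ=1.0652,φ=3.0746) and Σ D·Y over m':
  (+0.0007-0.0008i)·(+0.2930+0.0395i)  (+0.0095+0.0178i)·(-0.3266-0.0219i)  (-0.1969+0.0257i)·(-0.0934+0.0000i)  (+0.2209-0.9406i)·(+0.3266-0.0219i)  (-0.1355-0.0909i)·(+0.2930-0.0395i)
Y_2^1(R⁻¹ n̂) = +0.024163-0.342002i

Re=0.0242 Im=-0.3420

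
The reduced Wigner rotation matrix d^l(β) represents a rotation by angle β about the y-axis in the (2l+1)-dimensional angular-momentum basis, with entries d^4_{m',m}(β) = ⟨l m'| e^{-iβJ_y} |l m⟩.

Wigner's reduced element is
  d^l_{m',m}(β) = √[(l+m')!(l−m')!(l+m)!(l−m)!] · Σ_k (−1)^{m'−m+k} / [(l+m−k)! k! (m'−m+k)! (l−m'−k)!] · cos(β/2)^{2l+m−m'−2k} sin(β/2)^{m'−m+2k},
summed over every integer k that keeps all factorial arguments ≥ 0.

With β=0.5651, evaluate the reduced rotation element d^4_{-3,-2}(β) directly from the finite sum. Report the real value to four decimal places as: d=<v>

d^4_{-3,-2}(β=0.5651) via Wigner's sum:
c=cos(0.5651/2)=0.960348, s=sin(0.5651/2)=0.278805; N=√[1·5040·2·720]=2693.993318
k∈{1,2} keeps every argument non-negative
  k=1: (−1)^0·2693.9933/(720)·0.9603^7·0.2788^1 = +0.785895
  k=2: (−1)^1·2693.9933/(240)·0.9603^5·0.2788^3 = -0.198715
d^4_{-3,-2}(0.5651) = +0.785895 -0.198715 = +0.587180

d=0.5872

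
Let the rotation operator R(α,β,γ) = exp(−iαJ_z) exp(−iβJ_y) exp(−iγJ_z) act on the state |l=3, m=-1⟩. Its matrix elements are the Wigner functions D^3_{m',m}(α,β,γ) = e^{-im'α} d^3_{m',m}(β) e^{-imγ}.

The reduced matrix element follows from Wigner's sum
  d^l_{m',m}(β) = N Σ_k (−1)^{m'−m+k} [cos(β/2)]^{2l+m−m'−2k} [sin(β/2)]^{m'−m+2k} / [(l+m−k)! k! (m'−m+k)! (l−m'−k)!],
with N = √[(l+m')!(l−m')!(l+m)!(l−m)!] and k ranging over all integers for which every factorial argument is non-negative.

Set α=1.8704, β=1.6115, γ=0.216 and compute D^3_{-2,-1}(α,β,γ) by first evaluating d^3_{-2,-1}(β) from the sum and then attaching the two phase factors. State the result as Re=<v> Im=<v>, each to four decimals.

First d^3_{-2,-1}(β=1.6115), then the phase factors e^{-i(-2)α} and e^{-i(-1)γ}:
c=cos(1.6115/2)=0.692570, s=sin(1.6115/2)=0.721350; N=√[1·120·2·24]=75.894664
Admissible k: 1..2 (factorial args all ≥0)
  k=1: (−1)^0·75.8947/(24)·0.6926^5·0.7214^1 = +0.363468
  k=2: (−1)^1·75.8947/(12)·0.6926^3·0.7214^3 = -0.788607
d^3_{-2,-1}(1.6115) = +0.363468 -0.788607 = -0.425139
D = (-0.825783-0.563988i)·(-0.425139)·(+0.976763+0.214324i) = +0.291525+0.309445i

Re=0.2915 Im=0.3094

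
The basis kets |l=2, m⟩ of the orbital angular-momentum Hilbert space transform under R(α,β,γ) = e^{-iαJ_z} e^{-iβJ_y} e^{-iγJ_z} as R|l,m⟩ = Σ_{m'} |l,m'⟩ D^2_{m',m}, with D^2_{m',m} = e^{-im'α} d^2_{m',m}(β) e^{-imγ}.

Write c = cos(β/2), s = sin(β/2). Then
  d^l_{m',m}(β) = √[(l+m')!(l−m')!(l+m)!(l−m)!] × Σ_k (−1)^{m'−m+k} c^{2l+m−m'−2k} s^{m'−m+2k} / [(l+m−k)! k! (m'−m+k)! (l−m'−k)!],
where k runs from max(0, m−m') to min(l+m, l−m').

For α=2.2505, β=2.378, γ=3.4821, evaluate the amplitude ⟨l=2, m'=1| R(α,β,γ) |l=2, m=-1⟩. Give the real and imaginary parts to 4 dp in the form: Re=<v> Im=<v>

Re=-0.1274 Im=-0.3612

Split into d^2_{1,-1}(β=2.378) × two z-phases.
c=cos(2.378/2)=0.372588, s=sin(2.378/2)=0.927997; N=√[6·1·1·6]=6.000000
The bounds max(0,m−m')=0 and min(l+m,l−m')=1 give 2 terms
  k=0: (−1)^2·6.0000/(2)·0.3726^2·0.9280^2 = +0.358651
  k=1: (−1)^3·6.0000/(6)·0.3726^0·0.9280^4 = -0.741628
d^2_{1,-1}(2.378) = +0.358651 -0.741628 = -0.382977
Phases: e^{-i·(1)·2.2505}=-0.628563-0.777759i, e^{-i·(-1)·3.4821}=-0.942585-0.333965i ⇒ D=-0.127428-0.361156i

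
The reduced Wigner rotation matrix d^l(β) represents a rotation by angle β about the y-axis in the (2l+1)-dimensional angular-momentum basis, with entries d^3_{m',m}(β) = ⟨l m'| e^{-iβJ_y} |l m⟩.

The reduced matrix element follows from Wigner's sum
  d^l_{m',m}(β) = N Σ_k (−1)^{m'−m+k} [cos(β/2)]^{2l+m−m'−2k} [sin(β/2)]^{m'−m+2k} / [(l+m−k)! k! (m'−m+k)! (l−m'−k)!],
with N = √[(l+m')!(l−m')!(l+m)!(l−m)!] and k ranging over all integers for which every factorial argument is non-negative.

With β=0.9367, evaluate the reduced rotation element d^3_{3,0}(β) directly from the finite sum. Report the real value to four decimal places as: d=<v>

d^3_{3,0}(β=0.9367) via Wigner's sum:
Half-angle: c=0.892314, s=0.451415. N=√(720·1·6·6)=160.996894
k: max(0,(0)−(3))=0 … min(3+(0),3−(3))=0
  k=0: (−1)^3·160.9969/(36)·0.8923^3·0.4514^3 = -0.292277
d^3_{3,0}(0.9367) = -0.292277

d=-0.2923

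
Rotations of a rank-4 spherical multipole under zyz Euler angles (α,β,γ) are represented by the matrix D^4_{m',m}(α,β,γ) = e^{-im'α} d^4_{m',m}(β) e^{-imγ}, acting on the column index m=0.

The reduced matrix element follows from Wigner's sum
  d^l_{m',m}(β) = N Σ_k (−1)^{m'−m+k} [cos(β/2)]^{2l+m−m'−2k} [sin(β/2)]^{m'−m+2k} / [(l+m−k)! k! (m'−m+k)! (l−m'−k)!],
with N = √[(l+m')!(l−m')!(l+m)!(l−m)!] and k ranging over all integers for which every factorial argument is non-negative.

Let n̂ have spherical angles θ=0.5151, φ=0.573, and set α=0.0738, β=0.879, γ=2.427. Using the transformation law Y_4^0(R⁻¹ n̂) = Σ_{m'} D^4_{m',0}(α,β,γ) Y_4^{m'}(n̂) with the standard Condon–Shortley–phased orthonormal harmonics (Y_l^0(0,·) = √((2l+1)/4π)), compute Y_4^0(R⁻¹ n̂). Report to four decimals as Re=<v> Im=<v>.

Re=0.1181 Im=0.0000

Need the full column D^4_{m',0} for m'=−4..4 at α=0.0738, β=0.879, γ=2.427.
cos(β/2)=0.904965, sin(β/2)=0.425487
d^4_{-4,0}: single k=4 term ⇒ +0.183916;  D = +0.175961+0.053507i
d^4_{-3,0}: k∈[3..4] ⇒ +0.553198 -0.122290 = +0.430908;  D = +0.420390+0.094626i
d^4_{-2,0}: k∈[2..4] ⇒ +0.943373 -0.556111 +0.046100 = +0.433362;  D = +0.428650+0.063732i
d^4_{-1,0}: k∈[1..4] ⇒ +0.945850 -1.254536 +0.277327 -0.010218 = -0.041576;  D = -0.041463-0.003066i
d^4_{0,0}: k∈[0..4] ⇒ +0.449834 -1.591043 +0.791360 -0.077750 +0.001074 = -0.426525;  D = -0.426525+0.000000i
d^4_{1,0}: k∈[0..3] ⇒ -0.945850 +1.254536 -0.277327 +0.010218 = +0.041576;  D = +0.041463-0.003066i
d^4_{2,0}: k∈[0..2] ⇒ +0.943373 -0.556111 +0.046100 = +0.433362;  D = +0.428650-0.063732i
d^4_{3,0}: k∈[0..1] ⇒ -0.553198 +0.122290 = -0.430908;  D = -0.420390+0.094626i
d^4_{4,0}: single k=0 term ⇒ +0.183916;  D = +0.175961-0.053507i
Y_4^{m'}(θ=0.5151,φ=0.573) and Σ D·Y over m':
  (+0.1760+0.0535i)·(-0.0172-0.0196i)  (+0.4204+0.0946i)·(-0.0192-0.1288i)  (+0.4286+0.0637i)·(+0.1439-0.3181i)  (-0.0415-0.0031i)·(+0.3922-0.2530i)  (-0.4265+0.0000i)·(+0.0375+0.0000i)  (+0.0415-0.0031i)·(-0.3922-0.2530i)  (+0.4286-0.0637i)·(+0.1439+0.3181i)  (-0.4204+0.0946i)·(+0.0192-0.1288i)  (+0.1760-0.0535i)·(-0.0172+0.0196i)
Y_4^0(R⁻¹ n̂) = +0.118118-0.000000i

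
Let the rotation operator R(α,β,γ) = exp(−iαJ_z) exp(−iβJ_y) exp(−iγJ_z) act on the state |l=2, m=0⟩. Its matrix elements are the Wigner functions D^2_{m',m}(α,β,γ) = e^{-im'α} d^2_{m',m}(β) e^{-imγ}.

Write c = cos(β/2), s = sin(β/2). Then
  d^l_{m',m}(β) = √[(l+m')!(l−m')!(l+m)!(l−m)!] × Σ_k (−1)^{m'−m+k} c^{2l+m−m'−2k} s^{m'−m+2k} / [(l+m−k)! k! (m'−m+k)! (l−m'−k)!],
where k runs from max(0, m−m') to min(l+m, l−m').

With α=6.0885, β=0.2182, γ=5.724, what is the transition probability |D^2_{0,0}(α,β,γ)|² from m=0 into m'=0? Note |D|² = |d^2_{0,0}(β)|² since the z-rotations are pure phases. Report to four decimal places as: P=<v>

Split into d^2_{0,0}(β=0.2182) × two z-phases.
With c≡cos(β/2)=0.994054 and s≡sin(β/2)=0.108884, N=[2·2·2·2]^{1/2}=4.000000
The bounds max(0,m−m')=0 and min(l+m,l−m')=2 give 3 terms
  k=0: (−1)^0·4.0000/(4)·0.9941^4·0.1089^0 = +0.976429
  k=1: (−1)^1·4.0000/(1)·0.9941^2·0.1089^2 = -0.046860
  k=2: (−1)^2·4.0000/(4)·0.9941^0·0.1089^4 = +0.000141
d^2_{0,0}(0.2182) = +0.976429 -0.046860 +0.000141 = +0.929709
|D^2_{0,0}|² = |d^2_{0,0}(β)|² = (+0.929709)² = 0.864360 (the z-rotation phases have unit modulus)

P=0.8644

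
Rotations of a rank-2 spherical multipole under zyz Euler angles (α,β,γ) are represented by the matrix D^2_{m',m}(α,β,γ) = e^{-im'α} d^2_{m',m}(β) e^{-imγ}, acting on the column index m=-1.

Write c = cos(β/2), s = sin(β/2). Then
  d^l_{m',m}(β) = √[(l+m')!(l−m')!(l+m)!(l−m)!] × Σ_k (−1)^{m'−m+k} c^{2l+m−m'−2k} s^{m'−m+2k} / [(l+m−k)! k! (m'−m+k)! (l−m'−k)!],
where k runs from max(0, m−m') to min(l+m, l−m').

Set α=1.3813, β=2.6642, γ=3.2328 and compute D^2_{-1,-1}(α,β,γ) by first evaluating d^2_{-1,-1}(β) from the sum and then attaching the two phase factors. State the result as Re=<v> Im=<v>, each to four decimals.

First d^2_{-1,-1}(β=2.6642), then the phase factors e^{-i(-1)α} and e^{-i(-1)γ}:
c=cos(2.6642/2)=0.236436, s=sin(2.6642/2)=0.971647; N=√[1·6·1·6]=6.000000
k: max(0,(-1)−(-1))=0 … min(2+(-1),2−(-1))=1
  k=0: (−1)^0·6.0000/(6)·0.2364^4·0.9716^0 = +0.003125
  k=1: (−1)^1·6.0000/(2)·0.2364^2·0.9716^2 = -0.158331
d^2_{-1,-1}(2.6642) = +0.003125 -0.158331 = -0.155206
Phases: e^{-i·(-1)·1.3813}=+0.188364+0.982099i, e^{-i·(-1)·3.2328}=-0.995843-0.091081i ⇒ D=+0.015230+0.154457i

Re=0.0152 Im=0.1545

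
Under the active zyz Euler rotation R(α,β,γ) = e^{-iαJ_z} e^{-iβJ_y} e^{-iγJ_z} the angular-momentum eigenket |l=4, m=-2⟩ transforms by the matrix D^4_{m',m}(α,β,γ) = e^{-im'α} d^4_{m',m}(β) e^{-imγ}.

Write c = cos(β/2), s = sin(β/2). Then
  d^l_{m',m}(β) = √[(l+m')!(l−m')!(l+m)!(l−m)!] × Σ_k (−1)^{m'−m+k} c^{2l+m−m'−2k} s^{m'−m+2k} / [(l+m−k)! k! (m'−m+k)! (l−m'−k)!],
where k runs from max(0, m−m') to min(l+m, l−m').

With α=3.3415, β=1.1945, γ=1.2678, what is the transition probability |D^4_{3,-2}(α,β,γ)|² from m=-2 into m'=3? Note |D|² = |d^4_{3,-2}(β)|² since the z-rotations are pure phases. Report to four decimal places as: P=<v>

Split into d^4_{3,-2}(β=1.1945) × two z-phases.
c=cos(1.1945/2)=0.826885, s=sin(1.1945/2)=0.562371; N=√[5040·1·2·720]=2693.993318
The bounds max(0,m−m')=0 and min(l+m,l−m')=1 give 2 terms
  k=0: (−1)^5·2693.9933/(240)·0.8269^3·0.5624^5 = -0.356972
  k=1: (−1)^6·2693.9933/(720)·0.8269^1·0.5624^7 = +0.055039
d^4_{3,-2}(1.1945) = -0.356972 +0.055039 = -0.301933
|D^4_{3,-2}|² = |d^4_{3,-2}(β)|² = (-0.301933)² = 0.091164 (the z-rotation phases have unit modulus)

P=0.0912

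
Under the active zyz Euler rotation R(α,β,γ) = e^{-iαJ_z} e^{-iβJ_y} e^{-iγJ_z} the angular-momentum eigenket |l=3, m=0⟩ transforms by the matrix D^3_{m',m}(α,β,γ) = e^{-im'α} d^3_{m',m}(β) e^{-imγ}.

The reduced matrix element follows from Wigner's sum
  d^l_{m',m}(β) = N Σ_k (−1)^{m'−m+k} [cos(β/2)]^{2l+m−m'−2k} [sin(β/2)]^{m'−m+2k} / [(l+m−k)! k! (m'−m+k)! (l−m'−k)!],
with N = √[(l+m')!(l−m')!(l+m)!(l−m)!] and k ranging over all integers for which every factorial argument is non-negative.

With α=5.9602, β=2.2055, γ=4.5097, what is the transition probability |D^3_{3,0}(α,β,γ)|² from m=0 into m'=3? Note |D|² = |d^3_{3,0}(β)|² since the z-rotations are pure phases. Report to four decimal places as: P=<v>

P=0.0852

D^3_{3,0}(5.9602,2.2055,4.5097) = e^{-i·3·5.9602}·d^3_{3,0}(2.2055)·e^{-i·0·4.5097}. Compute d first:
With c≡cos(β/2)=0.451144 and s≡sin(β/2)=0.892451, N=[720·1·6·6]^{1/2}=160.996894
Admissible k: 0..0 (factorial args all ≥0)
  k=0: (−1)^3·160.9969/(36)·0.4511^3·0.8925^3 = -0.291886
d^3_{3,0}(2.2055) = -0.291886
|D^3_{3,0}|² = |d^3_{3,0}(β)|² = (-0.291886)² = 0.085197 (the z-rotation phases have unit modulus)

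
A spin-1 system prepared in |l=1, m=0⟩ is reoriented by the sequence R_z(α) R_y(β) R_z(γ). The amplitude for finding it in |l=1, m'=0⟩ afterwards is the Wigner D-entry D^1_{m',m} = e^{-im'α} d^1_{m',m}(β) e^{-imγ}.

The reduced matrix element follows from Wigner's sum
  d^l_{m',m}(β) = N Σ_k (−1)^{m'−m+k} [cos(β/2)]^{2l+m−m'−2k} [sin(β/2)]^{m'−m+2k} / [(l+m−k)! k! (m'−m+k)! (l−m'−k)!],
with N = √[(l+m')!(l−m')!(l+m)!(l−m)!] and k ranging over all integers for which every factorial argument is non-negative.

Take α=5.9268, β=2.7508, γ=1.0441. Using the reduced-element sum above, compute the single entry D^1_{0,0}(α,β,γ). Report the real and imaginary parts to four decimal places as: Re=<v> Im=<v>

Re=-0.9246 Im=0.0000

D^1_{0,0}(5.9268,2.7508,1.0441) = e^{-i·0·5.9268}·d^1_{0,0}(2.7508)·e^{-i·0·1.0441}. Compute d first:
c=cos(2.7508/2)=0.194155, s=sin(2.7508/2)=0.980971; N=√[1·1·1·1]=1.000000
Admissible k: 0..1 (factorial args all ≥0)
  k=0: (−1)^0·1.0000/(1)·0.1942^2·0.9810^0 = +0.037696
  k=1: (−1)^1·1.0000/(1)·0.1942^0·0.9810^2 = -0.962304
d^1_{0,0}(2.7508) = +0.037696 -0.962304 = -0.924607
Phases: e^{-i·(0)·5.9268}=+1.000000+0.000000i, e^{-i·(0)·1.0441}=+1.000000+0.000000i ⇒ D=-0.924607+0.000000i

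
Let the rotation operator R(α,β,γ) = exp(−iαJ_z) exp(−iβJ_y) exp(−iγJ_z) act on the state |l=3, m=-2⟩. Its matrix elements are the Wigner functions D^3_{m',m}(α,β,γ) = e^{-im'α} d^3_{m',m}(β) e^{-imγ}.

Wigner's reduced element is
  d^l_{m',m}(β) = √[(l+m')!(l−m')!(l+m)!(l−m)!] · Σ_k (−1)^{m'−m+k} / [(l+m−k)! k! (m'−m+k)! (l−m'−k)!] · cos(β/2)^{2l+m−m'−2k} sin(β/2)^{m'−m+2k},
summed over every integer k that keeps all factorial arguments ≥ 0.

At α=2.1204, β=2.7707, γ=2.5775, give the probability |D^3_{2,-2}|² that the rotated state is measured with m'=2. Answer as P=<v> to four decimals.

P=0.5518

D^3_{2,-2}(2.1204,2.7707,2.5775) = e^{-i·2·2.1204}·d^3_{2,-2}(2.7707)·e^{-i·-2·2.5775}. Compute d first:
Half-angle: c=0.184385, s=0.982854. N=√(120·1·1·120)=120.000000
k∈{0,1} keeps every argument non-negative
  k=0: (−1)^4·120.0000/(24)·0.1844^2·0.9829^4 = +0.158627
  k=1: (−1)^5·120.0000/(120)·0.1844^0·0.9829^6 = -0.901435
d^3_{2,-2}(2.7707) = +0.158627 -0.901435 = -0.742807
|D^3_{2,-2}|² = |d^3_{2,-2}(β)|² = (-0.742807)² = 0.551762 (the z-rotation phases have unit modulus)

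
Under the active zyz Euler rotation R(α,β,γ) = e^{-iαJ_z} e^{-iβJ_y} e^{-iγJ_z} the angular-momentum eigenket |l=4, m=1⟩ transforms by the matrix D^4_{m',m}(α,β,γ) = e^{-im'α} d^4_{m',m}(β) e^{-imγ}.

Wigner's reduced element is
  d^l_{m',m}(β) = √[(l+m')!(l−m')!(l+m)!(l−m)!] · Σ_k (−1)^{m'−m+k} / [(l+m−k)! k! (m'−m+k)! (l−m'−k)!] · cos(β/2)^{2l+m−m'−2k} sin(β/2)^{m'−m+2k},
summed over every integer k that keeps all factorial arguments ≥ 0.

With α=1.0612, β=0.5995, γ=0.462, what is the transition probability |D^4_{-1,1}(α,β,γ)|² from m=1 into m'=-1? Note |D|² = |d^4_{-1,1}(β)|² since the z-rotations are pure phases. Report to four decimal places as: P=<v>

First d^4_{-1,1}(β=0.5995), then the phase factors e^{-i(-1)α} and e^{-i(1)γ}:
Half-angle: c=0.955410, s=0.295281. N=√(6·120·120·6)=720.000000
The bounds max(0,m−m')=2 and min(l+m,l−m')=5 give 4 terms
  k=2: (−1)^0·720.0000/(72)·0.9554^6·0.2953^2 = +0.663150
  k=3: (−1)^1·720.0000/(24)·0.9554^4·0.2953^4 = -0.190031
  k=4: (−1)^2·720.0000/(48)·0.9554^2·0.2953^6 = +0.009076
  k=5: (−1)^3·720.0000/(720)·0.9554^0·0.2953^8 = -0.000058
d^4_{-1,1}(0.5995) = +0.663150 -0.190031 +0.009076 -0.000058 = +0.482137
|D^4_{-1,1}|² = |d^4_{-1,1}(β)|² = (+0.482137)² = 0.232456 (the z-rotation phases have unit modulus)

P=0.2325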